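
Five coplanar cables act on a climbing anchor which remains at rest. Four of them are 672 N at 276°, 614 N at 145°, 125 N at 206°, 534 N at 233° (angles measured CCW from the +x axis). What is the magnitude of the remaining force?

F ≈ 1180 N

Sum the known components: ΣF_x = -866.4 N, ΣF_y = -797.4 N.
For equilibrium the remaining force must supply (−ΣF_x, −ΣF_y) = (866.4, 797.4) N.
Magnitude = √((866.4)² + (797.4)²) = 1178 N; direction = atan2(797.4, 866.4) = 42.6°.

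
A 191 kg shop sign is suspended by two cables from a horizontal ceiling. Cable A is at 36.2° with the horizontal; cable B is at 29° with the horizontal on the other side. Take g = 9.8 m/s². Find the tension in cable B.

Weight W = 191 × 9.8 = 1872 N acts straight down.
Horizontal: T_A cos 36.2° = T_B cos 29°  →  T_A = 1.084 T_B.
Vertical: T_A sin 36.2° + T_B sin 29° = 1872.
Substituting the horizontal relation into the vertical equation gives 1.125 T_B = 1872, so T_B = 1664 N.

T_B ≈ 1660 N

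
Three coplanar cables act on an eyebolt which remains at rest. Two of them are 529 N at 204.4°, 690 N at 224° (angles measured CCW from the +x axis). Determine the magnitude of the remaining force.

F ≈ 1200 N

Sum the known components: ΣF_x = -978.1 N, ΣF_y = -697.8 N.
For equilibrium the remaining force must supply (−ΣF_x, −ΣF_y) = (978.1, 697.8) N.
Magnitude = √((978.1)² + (697.8)²) = 1202 N; direction = atan2(697.8, 978.1) = 35.5°.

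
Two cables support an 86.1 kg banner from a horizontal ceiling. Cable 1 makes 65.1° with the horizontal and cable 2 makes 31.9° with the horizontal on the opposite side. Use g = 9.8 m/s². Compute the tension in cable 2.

T_2 ≈ 358 N

Weight W = 86.1 × 9.8 = 843.8 N acts straight down.
Horizontal: T_1 cos 65.1° = T_2 cos 31.9°  →  T_1 = 2.016 T_2.
Vertical: T_1 sin 65.1° + T_2 sin 31.9° = 843.8.
Substituting the horizontal relation into the vertical equation gives 2.357 T_2 = 843.8, so T_2 = 357.9 N.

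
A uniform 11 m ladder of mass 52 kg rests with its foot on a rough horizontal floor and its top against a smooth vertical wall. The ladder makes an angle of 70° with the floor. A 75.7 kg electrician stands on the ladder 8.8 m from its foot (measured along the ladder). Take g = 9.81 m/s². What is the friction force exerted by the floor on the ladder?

f ≈ 309 N

Torques about the foot: N_wall · 11 sin 70° = 52×9.81×5.5 cos 70° + 75.7×9.81×8.8 cos 70° → N_wall = 309.07 N.
ΣF_x = 0: f_floor = N_wall = 309.07 N.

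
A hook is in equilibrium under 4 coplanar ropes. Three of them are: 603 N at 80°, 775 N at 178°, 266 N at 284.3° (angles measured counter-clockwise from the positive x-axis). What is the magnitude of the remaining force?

F ≈ 705 N

Sum the known components: ΣF_x = -604.1 N, ΣF_y = 363.1 N.
For equilibrium the remaining force must supply (−ΣF_x, −ΣF_y) = (604.1, -363.1) N.
Magnitude = √((604.1)² + (-363.1)²) = 704.9 N; direction = atan2(-363.1, 604.1) = 329.0°.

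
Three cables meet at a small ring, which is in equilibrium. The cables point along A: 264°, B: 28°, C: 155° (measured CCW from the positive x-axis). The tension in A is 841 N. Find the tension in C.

T_C ≈ 873 N

Resolve: ΣF_x = 841 cos 264° + T_B cos 28° + T_C cos 155° = 0.
        ΣF_y = 841 sin 264° + T_B sin 28° + T_C sin 155° = 0.
The known terms sum to (-87.91, -836.4) N, so 0.8829 T_B − 0.9063 T_C = 87.91 and 0.4695 T_B + 0.4226 T_C = 836.4.
Solving simultaneously: T_B = 995.7 N, T_C = 873 N.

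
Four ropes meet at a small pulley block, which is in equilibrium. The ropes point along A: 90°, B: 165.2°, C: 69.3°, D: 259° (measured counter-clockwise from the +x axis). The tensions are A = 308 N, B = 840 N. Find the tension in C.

Resolve: ΣF_x = 308 cos 90° + 840 cos 165.2° + T_C cos 69.3° + T_D cos 259° = 0.
        ΣF_y = 308 sin 90° + 840 sin 165.2° + T_C sin 69.3° + T_D sin 259° = 0.
The known terms sum to (-812.1, 522.6) N, so 0.3535 T_C − 0.1908 T_D = 812.1 and 0.9354 T_C − 0.9816 T_D = -522.6.
Solving simultaneously: T_C = 5323 N, T_D = 5605 N.

T_C ≈ 5320 N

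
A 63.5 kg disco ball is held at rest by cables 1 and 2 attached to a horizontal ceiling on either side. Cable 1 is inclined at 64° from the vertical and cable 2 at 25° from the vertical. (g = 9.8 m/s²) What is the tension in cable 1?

T_1 ≈ 263 N

Angles from the horizontal: cable 1 is 90° − 64° = 26°, cable 2 is 90° − 25° = 65°.
Weight W = 63.5 × 9.8 = 622.3 N acts straight down.
Horizontal: T_1 cos 26° = T_2 cos 65°  →  T_2 = 2.127 T_1.
Vertical: T_1 sin 26° + T_2 sin 65° = 622.3.
Substituting the horizontal relation into the vertical equation gives 2.366 T_1 = 622.3, so T_1 = 263 N.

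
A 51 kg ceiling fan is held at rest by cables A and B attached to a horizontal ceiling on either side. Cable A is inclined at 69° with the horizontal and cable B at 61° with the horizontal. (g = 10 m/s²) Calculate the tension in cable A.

T_A ≈ 323 N

Weight W = 51 × 10 = 510 N acts straight down.
Horizontal: T_A cos 69° = T_B cos 61°  →  T_B = 0.7392 T_A.
Vertical: T_A sin 69° + T_B sin 61° = 510.
Substituting the horizontal relation into the vertical equation gives 1.58 T_A = 510, so T_A = 322.8 N.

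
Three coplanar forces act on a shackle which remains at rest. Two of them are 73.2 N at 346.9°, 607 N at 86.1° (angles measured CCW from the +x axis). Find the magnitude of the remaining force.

Sum the known components: ΣF_x = 112.6 N, ΣF_y = 589 N.
For equilibrium the remaining force must supply (−ΣF_x, −ΣF_y) = (-112.6, -589) N.
Magnitude = √((-112.6)² + (-589)²) = 599.7 N; direction = atan2(-589, -112.6) = 259.2°.

F ≈ 600 N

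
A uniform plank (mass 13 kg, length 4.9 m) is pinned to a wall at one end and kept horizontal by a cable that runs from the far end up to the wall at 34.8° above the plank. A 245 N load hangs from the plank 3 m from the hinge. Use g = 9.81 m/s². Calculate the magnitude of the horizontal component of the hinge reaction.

Take torques about the hinge: T sin 34.8° · 4.9 = 13×9.81×2.45 + 245×3 = 1047.4 N·m.
So T = 1047.4 / (0.5707 × 4.9) = 374.56 N.
ΣF_x = 0: H_x = T cos 34.8° = 307.57 N.

H_x ≈ 308 N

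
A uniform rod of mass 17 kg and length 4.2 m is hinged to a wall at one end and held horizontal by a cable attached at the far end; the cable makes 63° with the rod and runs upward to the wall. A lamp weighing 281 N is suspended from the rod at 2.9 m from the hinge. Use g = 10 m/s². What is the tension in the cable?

T ≈ 313 N

Take torques about the hinge: T sin 63° · 4.2 = 17×10×2.1 + 281×2.9 = 1171.9 N·m.
So T = 1171.9 / (0.8910 × 4.2) = 313.16 N.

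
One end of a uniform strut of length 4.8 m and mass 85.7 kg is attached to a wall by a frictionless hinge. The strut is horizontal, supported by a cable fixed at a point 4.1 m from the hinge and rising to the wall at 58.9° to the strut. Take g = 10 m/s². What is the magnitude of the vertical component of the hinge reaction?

|H_y| ≈ 355 N

Take torques about the hinge: T sin 58.9° · 4.1 = 85.7×10×2.4 = 2056.8 N·m.
So T = 2056.8 / (0.8563 × 4.1) = 585.87 N.
ΣF_y = 0: H_y = (85.7×10) − T sin 58.9° = 857 − 501.66 = 355.34 N.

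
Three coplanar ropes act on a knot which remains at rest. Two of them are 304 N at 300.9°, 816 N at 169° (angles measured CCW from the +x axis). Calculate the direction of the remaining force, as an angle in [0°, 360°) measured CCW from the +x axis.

θ ≈ 9.26°

Sum the known components: ΣF_x = -644.9 N, ΣF_y = -105.2 N.
For equilibrium the remaining force must supply (−ΣF_x, −ΣF_y) = (644.9, 105.2) N.
Magnitude = √((644.9)² + (105.2)²) = 653.4 N; direction = atan2(105.2, 644.9) = 9.3°.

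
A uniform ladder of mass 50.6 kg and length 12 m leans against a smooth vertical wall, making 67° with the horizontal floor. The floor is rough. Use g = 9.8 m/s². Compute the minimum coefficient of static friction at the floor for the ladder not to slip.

μ_min ≈ 0.212

ΣF_y = 0: N_floor = 50.6×9.8 = 495.88 N.
Torques about the foot: N_wall · 12 sin 67° = 50.6×9.8×6 cos 67° → N_wall = 105.24 N.
ΣF_x = 0: f_floor = N_wall = 105.24 N.
μ_min = f_floor / N_floor = 105.24 / 495.88 = 0.2122.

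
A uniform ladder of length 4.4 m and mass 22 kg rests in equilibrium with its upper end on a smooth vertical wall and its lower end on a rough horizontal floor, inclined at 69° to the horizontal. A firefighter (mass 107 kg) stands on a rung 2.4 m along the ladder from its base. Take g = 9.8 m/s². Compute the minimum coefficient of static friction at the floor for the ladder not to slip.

μ_min ≈ 0.206

ΣF_y = 0: N_floor = 22×9.8 + 107×9.8 = 1264.2 N.
Torques about the foot: N_wall · 4.4 sin 69° = 22×9.8×2.2 cos 69° + 107×9.8×2.4 cos 69° → N_wall = 260.94 N.
ΣF_x = 0: f_floor = N_wall = 260.94 N.
μ_min = f_floor / N_floor = 260.94 / 1264.2 = 0.2064.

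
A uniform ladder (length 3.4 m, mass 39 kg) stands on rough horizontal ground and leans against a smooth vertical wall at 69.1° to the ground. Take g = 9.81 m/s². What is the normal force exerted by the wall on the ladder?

N_wall ≈ 73 N

Torques about the foot: N_wall · 3.4 sin 69.1° = 39×9.81×1.7 cos 69.1° → N_wall = 73.048 N.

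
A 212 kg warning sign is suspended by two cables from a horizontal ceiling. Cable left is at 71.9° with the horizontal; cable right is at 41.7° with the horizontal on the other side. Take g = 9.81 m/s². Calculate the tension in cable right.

T_right ≈ 705 N

Weight W = 212 × 9.81 = 2080 N acts straight down.
Horizontal: T_left cos 71.9° = T_right cos 41.7°  →  T_left = 2.403 T_right.
Vertical: T_left sin 71.9° + T_right sin 41.7° = 2080.
Substituting the horizontal relation into the vertical equation gives 2.95 T_right = 2080, so T_right = 705.1 N.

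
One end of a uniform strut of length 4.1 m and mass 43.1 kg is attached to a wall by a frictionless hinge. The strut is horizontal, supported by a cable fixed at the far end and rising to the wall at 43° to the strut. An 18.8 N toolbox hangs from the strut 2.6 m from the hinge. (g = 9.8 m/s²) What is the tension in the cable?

Take torques about the hinge: T sin 43° · 4.1 = 43.1×9.8×2.05 + 18.8×2.6 = 914.76 N·m.
So T = 914.76 / (0.6820 × 4.1) = 327.14 N.

T ≈ 327 N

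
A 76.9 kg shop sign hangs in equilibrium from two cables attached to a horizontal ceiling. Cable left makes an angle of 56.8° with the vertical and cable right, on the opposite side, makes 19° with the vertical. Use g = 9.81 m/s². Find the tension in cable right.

T_right ≈ 651 N

Angles from the horizontal: cable left is 90° − 56.8° = 33.2°, cable right is 90° − 19° = 71°.
Weight W = 76.9 × 9.81 = 754.4 N acts straight down.
Horizontal: T_left cos 33.2° = T_right cos 71°  →  T_left = 0.3891 T_right.
Vertical: T_left sin 33.2° + T_right sin 71° = 754.4.
Substituting the horizontal relation into the vertical equation gives 1.159 T_right = 754.4, so T_right = 651.1 N.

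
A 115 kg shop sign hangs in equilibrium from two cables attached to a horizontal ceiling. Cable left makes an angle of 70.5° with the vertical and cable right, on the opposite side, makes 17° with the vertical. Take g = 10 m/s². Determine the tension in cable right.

Angles from the horizontal: cable left is 90° − 70.5° = 19.5°, cable right is 90° − 17° = 73°.
Weight W = 115 × 10 = 1150 N acts straight down.
Horizontal: T_left cos 19.5° = T_right cos 73°  →  T_left = 0.3102 T_right.
Vertical: T_left sin 19.5° + T_right sin 73° = 1150.
Substituting the horizontal relation into the vertical equation gives 1.06 T_right = 1150, so T_right = 1085 N.

T_right ≈ 1090 N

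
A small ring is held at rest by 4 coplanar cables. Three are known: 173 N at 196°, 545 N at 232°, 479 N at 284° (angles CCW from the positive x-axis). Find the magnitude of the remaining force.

Sum the known components: ΣF_x = -386 N, ΣF_y = -941.9 N.
For equilibrium the remaining force must supply (−ΣF_x, −ΣF_y) = (386, 941.9) N.
Magnitude = √((386)² + (941.9)²) = 1018 N; direction = atan2(941.9, 386) = 67.7°.

F ≈ 1020 N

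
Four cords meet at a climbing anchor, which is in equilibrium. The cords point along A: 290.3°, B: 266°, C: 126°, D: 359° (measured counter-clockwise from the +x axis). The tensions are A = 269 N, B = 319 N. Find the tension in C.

Resolve: ΣF_x = 269 cos 290.3° + 319 cos 266° + T_C cos 126° + T_D cos 359° = 0.
        ΣF_y = 269 sin 290.3° + 319 sin 266° + T_C sin 126° + T_D sin 359° = 0.
The known terms sum to (71.07, -570.5) N, so -0.5878 T_C + 0.9998 T_D = -71.07 and 0.8090 T_C − 0.0175 T_D = 570.5.
Solving simultaneously: T_C = 712.7 N, T_D = 347.9 N.

T_C ≈ 713 N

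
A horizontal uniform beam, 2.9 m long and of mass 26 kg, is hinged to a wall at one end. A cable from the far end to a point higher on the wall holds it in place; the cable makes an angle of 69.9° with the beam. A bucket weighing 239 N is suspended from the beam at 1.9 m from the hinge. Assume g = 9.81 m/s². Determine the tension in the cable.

Take torques about the hinge: T sin 69.9° · 2.9 = 26×9.81×1.45 + 239×1.9 = 823.94 N·m.
So T = 823.94 / (0.9391 × 2.9) = 302.54 N.

T ≈ 303 N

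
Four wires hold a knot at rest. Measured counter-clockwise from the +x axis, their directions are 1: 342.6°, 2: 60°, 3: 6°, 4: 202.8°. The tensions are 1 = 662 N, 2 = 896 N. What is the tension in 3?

Resolve: ΣF_x = 662 cos 342.6° + 896 cos 60° + T_3 cos 6° + T_4 cos 202.8° = 0.
        ΣF_y = 662 sin 342.6° + 896 sin 60° + T_3 sin 6° + T_4 sin 202.8° = 0.
The known terms sum to (1080, 578) N, so 0.9945 T_3 − 0.9219 T_4 = -1080 and 0.1045 T_3 − 0.3875 T_4 = -578.
Solving simultaneously: T_3 = 395.9 N, T_4 = 1598 N.

T_3 ≈ 396 N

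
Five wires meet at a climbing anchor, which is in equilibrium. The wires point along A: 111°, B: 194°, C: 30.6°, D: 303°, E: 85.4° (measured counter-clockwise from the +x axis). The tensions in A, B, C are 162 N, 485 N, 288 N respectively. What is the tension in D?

T_D ≈ 482 N

Resolve: ΣF_x = 162 cos 111° + 485 cos 194° + 288 cos 30.6° + T_D cos 303° + T_E cos 85.4° = 0.
        ΣF_y = 162 sin 111° + 485 sin 194° + 288 sin 30.6° + T_D sin 303° + T_E sin 85.4° = 0.
The known terms sum to (-280.8, 180.5) N, so 0.5446 T_D + 0.0802 T_E = 280.8 and -0.8387 T_D + 0.9968 T_E = -180.5.
Solving simultaneously: T_D = 482.4 N, T_E = 224.8 N.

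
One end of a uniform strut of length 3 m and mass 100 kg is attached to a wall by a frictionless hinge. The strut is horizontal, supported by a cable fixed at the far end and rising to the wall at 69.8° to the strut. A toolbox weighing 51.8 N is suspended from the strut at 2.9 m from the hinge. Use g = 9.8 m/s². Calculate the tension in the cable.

T ≈ 575 N

Take torques about the hinge: T sin 69.8° · 3 = 100×9.8×1.5 + 51.8×2.9 = 1620.2 N·m.
So T = 1620.2 / (0.9385 × 3) = 575.47 N.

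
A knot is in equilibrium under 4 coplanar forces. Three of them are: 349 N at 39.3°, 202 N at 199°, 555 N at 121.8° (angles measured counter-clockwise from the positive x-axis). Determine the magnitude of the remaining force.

F ≈ 662 N

Sum the known components: ΣF_x = -213.4 N, ΣF_y = 627 N.
For equilibrium the remaining force must supply (−ΣF_x, −ΣF_y) = (213.4, -627) N.
Magnitude = √((213.4)² + (-627)²) = 662.3 N; direction = atan2(-627, 213.4) = 288.8°.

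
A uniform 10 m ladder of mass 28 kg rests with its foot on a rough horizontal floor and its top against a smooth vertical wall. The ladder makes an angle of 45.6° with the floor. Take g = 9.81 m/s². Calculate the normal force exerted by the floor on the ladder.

ΣF_y = 0: N_floor = 28×9.81 = 274.68 N.

N_floor ≈ 275 N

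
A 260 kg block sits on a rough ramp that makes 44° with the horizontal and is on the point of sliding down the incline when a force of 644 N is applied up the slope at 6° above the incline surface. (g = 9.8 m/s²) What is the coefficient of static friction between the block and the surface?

μ ≈ 0.640

On the verge of sliding down the incline, friction is at its maximum μN and acts up the slope.
Perpendicular to incline: N = W cos 44° − P sin 6° = 1833 − 67.32 = 1766 N.
Along incline: P cos 6° + μN = W sin 44° → μ = (W sin 44° − P cos 6°) / N = 0.6397.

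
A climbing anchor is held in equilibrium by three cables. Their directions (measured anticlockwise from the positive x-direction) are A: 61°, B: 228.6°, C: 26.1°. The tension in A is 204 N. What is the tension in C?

Resolve: ΣF_x = 204 cos 61° + T_B cos 228.6° + T_C cos 26.1° = 0.
        ΣF_y = 204 sin 61° + T_B sin 228.6° + T_C sin 26.1° = 0.
The known terms sum to (98.9, 178.4) N, so -0.6613 T_B + 0.8980 T_C = -98.9 and -0.7501 T_B + 0.4399 T_C = -178.4.
Solving simultaneously: T_B = 305 N, T_C = 114.5 N.

T_C ≈ 114 N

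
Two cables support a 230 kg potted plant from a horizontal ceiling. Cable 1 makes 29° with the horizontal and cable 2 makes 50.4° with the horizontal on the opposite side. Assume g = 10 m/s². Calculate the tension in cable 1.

T_1 ≈ 1490 N

Weight W = 230 × 10 = 2300 N acts straight down.
Horizontal: T_1 cos 29° = T_2 cos 50.4°  →  T_2 = 1.372 T_1.
Vertical: T_1 sin 29° + T_2 sin 50.4° = 2300.
Substituting the horizontal relation into the vertical equation gives 1.542 T_1 = 2300, so T_1 = 1492 N.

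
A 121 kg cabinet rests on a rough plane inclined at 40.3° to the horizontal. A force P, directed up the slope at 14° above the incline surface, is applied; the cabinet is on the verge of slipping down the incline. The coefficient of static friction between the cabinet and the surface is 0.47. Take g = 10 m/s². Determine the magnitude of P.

P ≈ 407 N

On the verge of sliding down the incline, friction equals μN and acts up the slope.
Perpendicular: N + P sin 14° = W cos 40.3° = 922.8 N.
Along incline: P cos 14° + μN = W sin 40.3° with W sin 40.3° = 782.6 N.
Solving the pair for P and N: P = 407.3 N, N = 824.3 N (and f = μN = 387.4 N).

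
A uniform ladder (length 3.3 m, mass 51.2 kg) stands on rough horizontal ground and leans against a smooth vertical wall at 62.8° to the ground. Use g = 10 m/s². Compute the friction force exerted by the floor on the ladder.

Torques about the foot: N_wall · 3.3 sin 62.8° = 51.2×10×1.65 cos 62.8° → N_wall = 131.57 N.
ΣF_x = 0: f_floor = N_wall = 131.57 N.

f ≈ 132 N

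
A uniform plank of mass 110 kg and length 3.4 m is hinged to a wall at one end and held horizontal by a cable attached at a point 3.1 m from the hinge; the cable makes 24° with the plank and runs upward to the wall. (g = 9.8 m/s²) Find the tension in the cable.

Take torques about the hinge: T sin 24° · 3.1 = 110×9.8×1.7 = 1832.6 N·m.
So T = 1832.6 / (0.4067 × 3.1) = 1453.4 N.

T ≈ 1450 N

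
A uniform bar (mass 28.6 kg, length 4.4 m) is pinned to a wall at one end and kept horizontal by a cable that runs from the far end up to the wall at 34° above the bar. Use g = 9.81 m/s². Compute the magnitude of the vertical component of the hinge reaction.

Take torques about the hinge: T sin 34° · 4.4 = 28.6×9.81×2.2 = 617.25 N·m.
So T = 617.25 / (0.5592 × 4.4) = 250.87 N.
ΣF_y = 0: H_y = (28.6×9.81) − T sin 34° = 280.57 − 140.28 = 140.28 N.

|H_y| ≈ 140 N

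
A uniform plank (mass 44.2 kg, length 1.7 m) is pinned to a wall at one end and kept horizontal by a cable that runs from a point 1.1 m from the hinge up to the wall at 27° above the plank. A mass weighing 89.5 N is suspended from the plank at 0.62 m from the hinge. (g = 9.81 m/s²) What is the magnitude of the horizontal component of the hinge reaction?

Take torques about the hinge: T sin 27° · 1.1 = 44.2×9.81×0.85 + 89.5×0.62 = 424.05 N·m.
So T = 424.05 / (0.4540 × 1.1) = 849.14 N.
ΣF_x = 0: H_x = T cos 27° = 756.59 N.

H_x ≈ 757 N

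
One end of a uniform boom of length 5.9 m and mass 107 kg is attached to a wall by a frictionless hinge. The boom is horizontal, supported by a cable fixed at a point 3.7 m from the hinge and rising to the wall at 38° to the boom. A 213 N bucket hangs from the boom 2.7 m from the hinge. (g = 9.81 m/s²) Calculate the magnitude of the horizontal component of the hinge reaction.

Take torques about the hinge: T sin 38° · 3.7 = 107×9.81×2.95 + 213×2.7 = 3671.6 N·m.
So T = 3671.6 / (0.6157 × 3.7) = 1611.8 N.
ΣF_x = 0: H_x = T cos 38° = 1270.1 N.

H_x ≈ 1270 N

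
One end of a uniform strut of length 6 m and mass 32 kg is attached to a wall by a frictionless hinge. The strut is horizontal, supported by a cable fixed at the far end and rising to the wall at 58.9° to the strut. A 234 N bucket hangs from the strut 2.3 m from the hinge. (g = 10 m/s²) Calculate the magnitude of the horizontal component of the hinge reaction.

H_x ≈ 151 N

Take torques about the hinge: T sin 58.9° · 6 = 32×10×3 + 234×2.3 = 1498.2 N·m.
So T = 1498.2 / (0.8563 × 6) = 291.61 N.
ΣF_x = 0: H_x = T cos 58.9° = 150.63 N.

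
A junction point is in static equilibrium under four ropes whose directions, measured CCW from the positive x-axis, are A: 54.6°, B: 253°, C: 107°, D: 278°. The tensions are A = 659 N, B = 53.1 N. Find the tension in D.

T_D ≈ 3150 N

Resolve: ΣF_x = 659 cos 54.6° + 53.1 cos 253° + T_C cos 107° + T_D cos 278° = 0.
        ΣF_y = 659 sin 54.6° + 53.1 sin 253° + T_C sin 107° + T_D sin 278° = 0.
The known terms sum to (366.2, 486.4) N, so -0.2924 T_C + 0.1392 T_D = -366.2 and 0.9563 T_C − 0.9903 T_D = -486.4.
Solving simultaneously: T_C = 2751 N, T_D = 3148 N.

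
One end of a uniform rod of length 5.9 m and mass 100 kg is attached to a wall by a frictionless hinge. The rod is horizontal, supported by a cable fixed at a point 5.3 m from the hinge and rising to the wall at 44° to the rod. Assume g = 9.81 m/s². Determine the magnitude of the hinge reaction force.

|H| ≈ 713 N

Take torques about the hinge: T sin 44° · 5.3 = 100×9.81×2.95 = 2894 N·m.
So T = 2894 / (0.6947 × 5.3) = 786.04 N.
ΣF_x = 0: H_x = T cos 44° = 565.43 N.
ΣF_y = 0: H_y = (100×9.81) − T sin 44° = 981 − 546.03 = 434.97 N.
|H| = √(H_x² + H_y²) = √((565.43)² + (434.97)²) = 713.38 N.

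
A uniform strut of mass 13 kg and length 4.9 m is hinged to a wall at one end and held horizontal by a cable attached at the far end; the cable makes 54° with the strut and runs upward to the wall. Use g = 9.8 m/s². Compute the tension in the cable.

Take torques about the hinge: T sin 54° · 4.9 = 13×9.8×2.45 = 312.13 N·m.
So T = 312.13 / (0.8090 × 4.9) = 78.738 N.

T ≈ 78.7 N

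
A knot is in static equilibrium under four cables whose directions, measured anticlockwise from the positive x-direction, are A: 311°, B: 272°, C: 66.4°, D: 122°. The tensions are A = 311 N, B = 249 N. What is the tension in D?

Resolve: ΣF_x = 311 cos 311° + 249 cos 272° + T_C cos 66.4° + T_D cos 122° = 0.
        ΣF_y = 311 sin 311° + 249 sin 272° + T_C sin 66.4° + T_D sin 122° = 0.
The known terms sum to (212.7, -483.6) N, so 0.4003 T_C − 0.5299 T_D = -212.7 and 0.9164 T_C + 0.8480 T_D = 483.6.
Solving simultaneously: T_C = 91.93 N, T_D = 470.9 N.

T_D ≈ 471 N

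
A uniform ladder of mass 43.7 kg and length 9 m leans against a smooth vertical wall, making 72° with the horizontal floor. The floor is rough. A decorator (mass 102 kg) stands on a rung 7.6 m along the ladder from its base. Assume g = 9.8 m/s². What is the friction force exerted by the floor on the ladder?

Torques about the foot: N_wall · 9 sin 72° = 43.7×9.8×4.5 cos 72° + 102×9.8×7.6 cos 72° → N_wall = 343.84 N.
ΣF_x = 0: f_floor = N_wall = 343.84 N.

f ≈ 344 N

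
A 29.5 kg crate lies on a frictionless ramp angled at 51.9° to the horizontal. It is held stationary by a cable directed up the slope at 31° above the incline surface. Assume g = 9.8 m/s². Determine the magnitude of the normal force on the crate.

Take axes along and perpendicular to the incline. Weight components: W sin 51.9° = 227.5 N down-slope, W cos 51.9° = 178.4 N into the surface.
Along incline: T cos 31° = W sin 51.9° → T = 265.4 N.
Perpendicular: N = W cos 51.9° − T sin 31° = 41.69 N.

N ≈ 41.7 N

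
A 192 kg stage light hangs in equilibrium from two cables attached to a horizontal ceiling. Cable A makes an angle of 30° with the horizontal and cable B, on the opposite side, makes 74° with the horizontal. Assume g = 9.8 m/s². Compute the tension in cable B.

Weight W = 192 × 9.8 = 1882 N acts straight down.
Horizontal: T_A cos 30° = T_B cos 74°  →  T_A = 0.3183 T_B.
Vertical: T_A sin 30° + T_B sin 74° = 1882.
Substituting the horizontal relation into the vertical equation gives 1.12 T_B = 1882, so T_B = 1679 N.

T_B ≈ 1680 N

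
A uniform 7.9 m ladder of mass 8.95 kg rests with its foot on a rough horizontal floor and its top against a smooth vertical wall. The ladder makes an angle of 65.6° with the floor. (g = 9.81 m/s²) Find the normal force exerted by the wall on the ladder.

N_wall ≈ 19.9 N

Torques about the foot: N_wall · 7.9 sin 65.6° = 8.95×9.81×3.95 cos 65.6° → N_wall = 19.914 N.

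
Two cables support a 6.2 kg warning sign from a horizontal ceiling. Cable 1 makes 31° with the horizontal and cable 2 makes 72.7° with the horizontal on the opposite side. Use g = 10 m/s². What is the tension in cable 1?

T_1 ≈ 19 N

Weight W = 6.2 × 10 = 62 N acts straight down.
Horizontal: T_1 cos 31° = T_2 cos 72.7°  →  T_2 = 2.882 T_1.
Vertical: T_1 sin 31° + T_2 sin 72.7° = 62.
Substituting the horizontal relation into the vertical equation gives 3.267 T_1 = 62, so T_1 = 18.98 N.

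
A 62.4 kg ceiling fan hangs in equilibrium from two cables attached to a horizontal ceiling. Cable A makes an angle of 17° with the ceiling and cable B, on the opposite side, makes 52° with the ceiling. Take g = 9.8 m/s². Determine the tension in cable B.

T_B ≈ 626 N

Weight W = 62.4 × 9.8 = 611.5 N acts straight down.
Horizontal: T_A cos 17° = T_B cos 52°  →  T_A = 0.6438 T_B.
Vertical: T_A sin 17° + T_B sin 52° = 611.5.
Substituting the horizontal relation into the vertical equation gives 0.9762 T_B = 611.5, so T_B = 626.4 N.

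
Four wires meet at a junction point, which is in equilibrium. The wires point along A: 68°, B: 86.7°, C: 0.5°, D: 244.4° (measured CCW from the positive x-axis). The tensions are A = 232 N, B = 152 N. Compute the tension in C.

Resolve: ΣF_x = 232 cos 68° + 152 cos 86.7° + T_C cos 0.5° + T_D cos 244.4° = 0.
        ΣF_y = 232 sin 68° + 152 sin 86.7° + T_C sin 0.5° + T_D sin 244.4° = 0.
The known terms sum to (95.66, 366.9) N, so 1.0000 T_C − 0.4321 T_D = -95.66 and 0.0087 T_C − 0.9018 T_D = -366.9.
Solving simultaneously: T_C = 80.45 N, T_D = 407.6 N.

T_C ≈ 80.4 N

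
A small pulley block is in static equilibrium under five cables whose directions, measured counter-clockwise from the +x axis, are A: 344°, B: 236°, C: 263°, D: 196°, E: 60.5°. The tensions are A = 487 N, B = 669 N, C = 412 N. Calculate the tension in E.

T_E ≈ 1520 N

Resolve: ΣF_x = 487 cos 344° + 669 cos 236° + 412 cos 263° + T_D cos 196° + T_E cos 60.5° = 0.
        ΣF_y = 487 sin 344° + 669 sin 236° + 412 sin 263° + T_D sin 196° + T_E sin 60.5° = 0.
The known terms sum to (43.82, -1098) N, so -0.9613 T_D + 0.4924 T_E = -43.82 and -0.2756 T_D + 0.8704 T_E = 1098.
Solving simultaneously: T_D = 825.7 N, T_E = 1523 N.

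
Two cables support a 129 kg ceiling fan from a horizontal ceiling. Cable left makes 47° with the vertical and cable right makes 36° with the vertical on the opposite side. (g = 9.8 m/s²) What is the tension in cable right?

Angles from the horizontal: cable left is 90° − 47° = 43°, cable right is 90° − 36° = 54°.
Weight W = 129 × 9.8 = 1264 N acts straight down.
Horizontal: T_left cos 43° = T_right cos 54°  →  T_left = 0.8037 T_right.
Vertical: T_left sin 43° + T_right sin 54° = 1264.
Substituting the horizontal relation into the vertical equation gives 1.357 T_right = 1264, so T_right = 931.5 N.

T_right ≈ 932 N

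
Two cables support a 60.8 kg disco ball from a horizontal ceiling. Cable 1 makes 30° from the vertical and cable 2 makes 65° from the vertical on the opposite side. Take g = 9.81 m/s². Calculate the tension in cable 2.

Angles from the horizontal: cable 1 is 90° − 30° = 60°, cable 2 is 90° − 65° = 25°.
Weight W = 60.8 × 9.81 = 596.4 N acts straight down.
Horizontal: T_1 cos 60° = T_2 cos 25°  →  T_1 = 1.813 T_2.
Vertical: T_1 sin 60° + T_2 sin 25° = 596.4.
Substituting the horizontal relation into the vertical equation gives 1.992 T_2 = 596.4, so T_2 = 299.4 N.

T_2 ≈ 299 N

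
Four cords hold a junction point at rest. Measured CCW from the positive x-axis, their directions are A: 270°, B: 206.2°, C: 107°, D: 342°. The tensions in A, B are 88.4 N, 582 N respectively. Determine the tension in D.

T_D ≈ 733 N

Resolve: ΣF_x = 88.4 cos 270° + 582 cos 206.2° + T_C cos 107° + T_D cos 342° = 0.
        ΣF_y = 88.4 sin 270° + 582 sin 206.2° + T_C sin 107° + T_D sin 342° = 0.
The known terms sum to (-522.2, -345.4) N, so -0.2924 T_C + 0.9511 T_D = 522.2 and 0.9563 T_C − 0.3090 T_D = 345.4.
Solving simultaneously: T_C = 598 N, T_D = 732.9 N.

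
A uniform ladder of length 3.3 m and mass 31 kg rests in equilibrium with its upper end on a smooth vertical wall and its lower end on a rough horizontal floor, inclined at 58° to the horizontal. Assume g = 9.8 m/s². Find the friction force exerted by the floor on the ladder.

f ≈ 94.9 N

Torques about the foot: N_wall · 3.3 sin 58° = 31×9.8×1.65 cos 58° → N_wall = 94.918 N.
ΣF_x = 0: f_floor = N_wall = 94.918 N.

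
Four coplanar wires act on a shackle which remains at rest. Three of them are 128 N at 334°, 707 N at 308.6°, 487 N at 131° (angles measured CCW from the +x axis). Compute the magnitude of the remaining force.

F ≈ 338 N

Sum the known components: ΣF_x = 236.6 N, ΣF_y = -241.1 N.
For equilibrium the remaining force must supply (−ΣF_x, −ΣF_y) = (-236.6, 241.1) N.
Magnitude = √((-236.6)² + (241.1)²) = 337.8 N; direction = atan2(241.1, -236.6) = 134.5°.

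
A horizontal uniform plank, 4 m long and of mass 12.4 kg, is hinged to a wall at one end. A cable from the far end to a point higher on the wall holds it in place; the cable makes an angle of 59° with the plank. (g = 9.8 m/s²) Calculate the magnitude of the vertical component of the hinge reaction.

|H_y| ≈ 60.8 N

Take torques about the hinge: T sin 59° · 4 = 12.4×9.8×2 = 243.04 N·m.
So T = 243.04 / (0.8572 × 4) = 70.885 N.
ΣF_y = 0: H_y = (12.4×9.8) − T sin 59° = 121.52 − 60.76 = 60.76 N.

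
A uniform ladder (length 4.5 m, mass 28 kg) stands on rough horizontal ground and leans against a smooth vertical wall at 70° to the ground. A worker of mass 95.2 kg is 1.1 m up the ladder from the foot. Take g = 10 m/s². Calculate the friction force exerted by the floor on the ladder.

Torques about the foot: N_wall · 4.5 sin 70° = 28×10×2.25 cos 70° + 95.2×10×1.1 cos 70° → N_wall = 135.66 N.
ΣF_x = 0: f_floor = N_wall = 135.66 N.

f ≈ 136 N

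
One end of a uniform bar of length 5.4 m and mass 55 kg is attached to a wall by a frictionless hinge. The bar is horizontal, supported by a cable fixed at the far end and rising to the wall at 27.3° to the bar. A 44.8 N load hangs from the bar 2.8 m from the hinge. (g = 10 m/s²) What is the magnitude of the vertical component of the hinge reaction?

Take torques about the hinge: T sin 27.3° · 5.4 = 55×10×2.7 + 44.8×2.8 = 1610.4 N·m.
So T = 1610.4 / (0.4586 × 5.4) = 650.23 N.
ΣF_y = 0: H_y = (55×10 + 44.8) − T sin 27.3° = 594.8 − 298.23 = 296.57 N.

|H_y| ≈ 297 N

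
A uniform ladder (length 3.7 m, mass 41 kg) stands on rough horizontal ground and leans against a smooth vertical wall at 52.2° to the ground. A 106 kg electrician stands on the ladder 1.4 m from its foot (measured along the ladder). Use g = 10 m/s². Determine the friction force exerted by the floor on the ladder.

Torques about the foot: N_wall · 3.7 sin 52.2° = 41×10×1.85 cos 52.2° + 106×10×1.4 cos 52.2° → N_wall = 470.12 N.
ΣF_x = 0: f_floor = N_wall = 470.12 N.

f ≈ 470 N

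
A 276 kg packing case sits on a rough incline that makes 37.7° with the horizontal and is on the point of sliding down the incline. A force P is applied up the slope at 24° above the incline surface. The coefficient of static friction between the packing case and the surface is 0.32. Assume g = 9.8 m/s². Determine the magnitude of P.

On the verge of sliding down the incline, friction equals μN and acts up the slope.
Perpendicular: N + P sin 24° = W cos 37.7° = 2140 N.
Along incline: P cos 24° + μN = W sin 37.7° with W sin 37.7° = 1654 N.
Solving the pair for P and N: P = 1237 N, N = 1637 N (and f = μN = 523.8 N).

P ≈ 1240 N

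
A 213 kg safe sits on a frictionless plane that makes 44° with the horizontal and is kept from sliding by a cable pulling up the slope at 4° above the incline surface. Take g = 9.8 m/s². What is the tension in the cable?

T ≈ 1450 N

Take axes along and perpendicular to the incline. Weight components: W sin 44° = 1450 N down-slope, W cos 44° = 1502 N into the surface.
Along incline: T cos 4° = W sin 44° → T = 1454 N.
Perpendicular: N = W cos 44° − T sin 4° = 1400 N.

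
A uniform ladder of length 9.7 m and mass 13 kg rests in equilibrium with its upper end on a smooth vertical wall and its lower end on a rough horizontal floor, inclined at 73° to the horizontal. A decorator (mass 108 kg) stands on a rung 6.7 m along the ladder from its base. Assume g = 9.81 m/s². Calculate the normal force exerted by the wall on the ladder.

N_wall ≈ 243 N

Torques about the foot: N_wall · 9.7 sin 73° = 13×9.81×4.85 cos 73° + 108×9.81×6.7 cos 73° → N_wall = 243.23 N.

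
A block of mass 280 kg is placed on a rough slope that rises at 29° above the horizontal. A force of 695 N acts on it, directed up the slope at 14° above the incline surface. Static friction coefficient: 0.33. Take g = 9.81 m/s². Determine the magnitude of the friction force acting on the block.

f ≈ 657 N

Axes along / perpendicular to the incline. W sin 29° = 1332 N down-slope; W cos 29° = 2402 N into the surface.
Perpendicular: N = W cos 29° − P sin 14° = 2402 − 168.1 = 2234 N.
Along incline: P cos 14° + f = W sin 29° (friction acts up-slope) → f = 1332 − 674.4 = 657.3 N.
|f| = 657.3 N ≤ μN = 737.3 N, so the block is indeed static.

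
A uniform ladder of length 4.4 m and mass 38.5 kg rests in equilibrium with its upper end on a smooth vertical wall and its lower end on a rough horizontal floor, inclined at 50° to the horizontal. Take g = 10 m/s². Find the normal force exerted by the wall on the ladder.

N_wall ≈ 162 N

Torques about the foot: N_wall · 4.4 sin 50° = 38.5×10×2.2 cos 50° → N_wall = 161.53 N.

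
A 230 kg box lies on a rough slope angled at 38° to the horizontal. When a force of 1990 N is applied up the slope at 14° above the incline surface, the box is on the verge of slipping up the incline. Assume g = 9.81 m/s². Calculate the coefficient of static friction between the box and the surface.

On the verge of sliding up the incline, friction is at its maximum μN and acts down the slope.
Perpendicular to incline: N = W cos 38° − P sin 14° = 1778 − 481.4 = 1297 N.
Along incline: P cos 14° − μN = W sin 38° → μ = −(W sin 38° − P cos 14°) / N = 0.4179.

μ ≈ 0.418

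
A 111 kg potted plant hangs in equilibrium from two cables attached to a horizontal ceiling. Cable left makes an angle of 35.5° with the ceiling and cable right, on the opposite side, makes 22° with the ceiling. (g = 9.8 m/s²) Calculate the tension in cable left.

T_left ≈ 1200 N

Weight W = 111 × 9.8 = 1088 N acts straight down.
Horizontal: T_left cos 35.5° = T_right cos 22°  →  T_right = 0.8781 T_left.
Vertical: T_left sin 35.5° + T_right sin 22° = 1088.
Substituting the horizontal relation into the vertical equation gives 0.9096 T_left = 1088, so T_left = 1196 N.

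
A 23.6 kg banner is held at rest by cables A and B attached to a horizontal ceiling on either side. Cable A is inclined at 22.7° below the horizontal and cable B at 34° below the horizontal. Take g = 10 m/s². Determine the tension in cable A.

T_A ≈ 234 N

Weight W = 23.6 × 10 = 236 N acts straight down.
Horizontal: T_A cos 22.7° = T_B cos 34°  →  T_B = 1.113 T_A.
Vertical: T_A sin 22.7° + T_B sin 34° = 236.
Substituting the horizontal relation into the vertical equation gives 1.008 T_A = 236, so T_A = 234.1 N.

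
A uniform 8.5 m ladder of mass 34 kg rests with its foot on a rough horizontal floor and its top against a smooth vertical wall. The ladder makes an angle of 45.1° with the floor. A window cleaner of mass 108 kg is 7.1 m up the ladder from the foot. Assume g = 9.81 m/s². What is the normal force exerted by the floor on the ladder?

ΣF_y = 0: N_floor = 34×9.81 + 108×9.81 = 1393 N.

N_floor ≈ 1390 N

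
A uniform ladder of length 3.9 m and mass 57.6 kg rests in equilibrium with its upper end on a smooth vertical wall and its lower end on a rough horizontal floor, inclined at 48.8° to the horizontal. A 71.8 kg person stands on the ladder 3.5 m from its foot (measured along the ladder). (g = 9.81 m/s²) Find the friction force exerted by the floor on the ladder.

Torques about the foot: N_wall · 3.9 sin 48.8° = 57.6×9.81×1.95 cos 48.8° + 71.8×9.81×3.5 cos 48.8° → N_wall = 800.71 N.
ΣF_x = 0: f_floor = N_wall = 800.71 N.

f ≈ 801 N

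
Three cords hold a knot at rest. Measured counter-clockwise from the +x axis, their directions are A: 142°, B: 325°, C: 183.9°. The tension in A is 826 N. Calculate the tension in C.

Resolve: ΣF_x = 826 cos 142° + T_B cos 325° + T_C cos 183.9° = 0.
        ΣF_y = 826 sin 142° + T_B sin 325° + T_C sin 183.9° = 0.
The known terms sum to (-650.9, 508.5) N, so 0.8192 T_B − 0.9977 T_C = 650.9 and -0.5736 T_B − 0.0680 T_C = -508.5.
Solving simultaneously: T_B = 878.4 N, T_C = 68.84 N.

T_C ≈ 68.8 N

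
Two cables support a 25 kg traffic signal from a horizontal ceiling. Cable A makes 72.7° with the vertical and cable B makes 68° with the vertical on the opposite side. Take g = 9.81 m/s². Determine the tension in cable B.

T_B ≈ 370 N

Angles from the horizontal: cable A is 90° − 72.7° = 17.3°, cable B is 90° − 68° = 22°.
Weight W = 25 × 9.81 = 245.2 N acts straight down.
Horizontal: T_A cos 17.3° = T_B cos 22°  →  T_A = 0.9711 T_B.
Vertical: T_A sin 17.3° + T_B sin 22° = 245.2.
Substituting the horizontal relation into the vertical equation gives 0.6634 T_B = 245.2, so T_B = 369.7 N.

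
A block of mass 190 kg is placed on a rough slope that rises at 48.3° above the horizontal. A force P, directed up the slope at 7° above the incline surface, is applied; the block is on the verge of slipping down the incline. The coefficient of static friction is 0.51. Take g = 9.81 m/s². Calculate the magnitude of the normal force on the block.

N ≈ 1140 N

On the verge of sliding down the incline, friction equals μN and acts up the slope.
Perpendicular: N + P sin 7° = W cos 48.3° = 1240 N.
Along incline: P cos 7° + μN = W sin 48.3° with W sin 48.3° = 1392 N.
Solving the pair for P and N: P = 816.1 N, N = 1140 N (and f = μN = 581.6 N).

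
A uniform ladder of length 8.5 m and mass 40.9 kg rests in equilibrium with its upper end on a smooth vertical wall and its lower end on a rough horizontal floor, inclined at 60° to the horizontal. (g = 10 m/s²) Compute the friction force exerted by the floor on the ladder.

f ≈ 118 N

Torques about the foot: N_wall · 8.5 sin 60° = 40.9×10×4.25 cos 60° → N_wall = 118.07 N.
ΣF_x = 0: f_floor = N_wall = 118.07 N.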